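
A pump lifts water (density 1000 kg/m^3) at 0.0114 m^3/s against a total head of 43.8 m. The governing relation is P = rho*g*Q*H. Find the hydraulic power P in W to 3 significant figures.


P = 1000 * 9.81 * 0.0114 * 43.8 = 4900 W
Therefore the hydraulic power P = 4900 W.


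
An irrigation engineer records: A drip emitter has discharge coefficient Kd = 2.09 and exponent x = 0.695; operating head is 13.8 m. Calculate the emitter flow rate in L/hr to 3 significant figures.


Approach: apply the emitter characteristic equation, q = Kd * h^x.
q = 2.09 * 13.8^0.695 = 13.0 L/hr
Therefore the emitter flow rate = 13.0 L/hr.


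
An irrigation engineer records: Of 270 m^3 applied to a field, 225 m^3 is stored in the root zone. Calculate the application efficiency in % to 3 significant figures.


Approach: apply the application efficiency ratio, Ea = (stored/applied)*100.
Ea = (225/270)*100 = 83.3 %
Therefore the application efficiency = 83.3 %.


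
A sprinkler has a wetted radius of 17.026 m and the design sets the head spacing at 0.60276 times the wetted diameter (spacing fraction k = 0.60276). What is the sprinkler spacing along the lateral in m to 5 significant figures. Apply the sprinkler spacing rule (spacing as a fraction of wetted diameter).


Approach: apply the sprinkler spacing rule (spacing as a fraction of wetted diameter), S = k*(2*R).
S = 0.60276 * (2 * 17.026) = 20.525 m
Therefore the sprinkler spacing along the lateral = 20.525 m.


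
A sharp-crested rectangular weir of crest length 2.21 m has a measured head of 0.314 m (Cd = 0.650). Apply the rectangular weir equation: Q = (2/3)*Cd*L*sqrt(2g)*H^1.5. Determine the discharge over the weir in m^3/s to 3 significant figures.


Q = (2/3)*0.650*2.21*sqrt(2*9.81)*0.314^1.5 = 0.746 m^3/s
Therefore the discharge over the weir = 0.746 m^3/s.


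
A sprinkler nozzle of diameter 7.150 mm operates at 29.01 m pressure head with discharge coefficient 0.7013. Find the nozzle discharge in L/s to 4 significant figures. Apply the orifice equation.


Approach: apply the orifice equation, Q = Cd*A*sqrt(2*g*h), A = pi*(d/2)^2.
A = pi*(7.150e-3/2)^2 = 4.01515e-05 m^2
Q = 0.7013 * 4.01515e-05 * sqrt(2*9.81*29.01) * 1000 = 0.6718 L/s
Therefore the nozzle discharge = 0.6718 L/s.


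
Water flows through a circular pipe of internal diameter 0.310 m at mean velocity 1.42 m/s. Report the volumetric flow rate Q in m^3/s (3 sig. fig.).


Approach: apply the continuity equation for pipe flow, Q = A * v with A = pi*(D/2)^2.
A = pi*(0.310/2)^2 = 0.075477 m^2
Q = 0.075477 * 1.42 = 0.107 m^3/s
Therefore the volumetric flow rate Q = 0.107 m^3/s.


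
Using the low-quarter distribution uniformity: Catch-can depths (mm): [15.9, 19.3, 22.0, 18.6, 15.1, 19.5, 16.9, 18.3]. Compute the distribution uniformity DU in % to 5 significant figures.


Approach: apply the low-quarter distribution uniformity, DU = (mean of lowest quarter of readings / overall mean)*100.
sorted lowest 2 of 8: [15.1, 15.9] -> mean = 15.50000 mm
overall mean = 18.20000 mm
DU = (15.50000/18.20000)*100 = 85.165 %
Therefore the distribution uniformity DU = 85.165 %.


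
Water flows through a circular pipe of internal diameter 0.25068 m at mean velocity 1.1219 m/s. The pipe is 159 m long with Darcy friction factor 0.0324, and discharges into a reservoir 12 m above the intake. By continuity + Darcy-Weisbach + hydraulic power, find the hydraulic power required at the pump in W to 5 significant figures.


Approach: apply continuity + Darcy-Weisbach + hydraulic power, Q = A*v; hf = f*(L/D)*(v^2/(2g)); H = static + hf; P = rho*g*Q*H.
Step 1 — flow rate (continuity, Q = A*v):
  A = pi*(0.25068/2)^2 = 0.04935478 m^2
  Q = 0.04935478 * 1.1219 = 0.05537113 m^3/s
Step 2 — friction head loss (Darcy-Weisbach):
  hf = 0.0324 * (159/0.25068) * (1.1219^2 / (2*9.81))
  hf = 1.318353 m
Step 3 — total head: H = 12 + 1.318353 = 13.31835 m
Step 4 — hydraulic power (P = rho*g*Q*H):
  P = 1000 * 9.81 * 0.05537113 * 13.31835 = 7234.4 W
Therefore the hydraulic power required at the pump = 7234.4 W.


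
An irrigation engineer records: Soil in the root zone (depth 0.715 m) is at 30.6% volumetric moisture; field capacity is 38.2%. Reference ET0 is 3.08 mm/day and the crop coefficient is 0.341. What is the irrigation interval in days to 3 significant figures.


Approach: apply soil-water budget scheduling, SMD = (FC-theta)/100*depth*1000; ETc = ET0*Kc; interval = SMD/ETc.
Step 1 — soil moisture deficit:
  SMD = (38.2 - 30.6)/100 * 0.715 * 1000 = 54.340 mm
Step 2 — daily crop ET (ETc = ET0*Kc):
  ETc = 3.08 * 0.341 = 1.0503 mm/day
Step 3 — irrigation interval (SMD/ETc):
  interval = 54.340 / 1.0503 = 51.7 days
Therefore the irrigation interval = 51.7 days.


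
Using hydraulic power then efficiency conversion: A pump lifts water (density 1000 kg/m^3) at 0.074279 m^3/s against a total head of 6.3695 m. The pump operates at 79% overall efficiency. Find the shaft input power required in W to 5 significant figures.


Approach: apply hydraulic power then efficiency conversion, P = rho*g*Q*H; P_in = P/eta.
Step 1 — hydraulic power (P = rho*g*Q*H):
  P = 1000 * 9.81 * 0.074279 * 6.3695 = 4641.308 W
Step 2 — input power: P_in = P/eta = 4641.308 / 0.79 = 5875.1 W
Therefore the shaft input power required = 5875.1 W.


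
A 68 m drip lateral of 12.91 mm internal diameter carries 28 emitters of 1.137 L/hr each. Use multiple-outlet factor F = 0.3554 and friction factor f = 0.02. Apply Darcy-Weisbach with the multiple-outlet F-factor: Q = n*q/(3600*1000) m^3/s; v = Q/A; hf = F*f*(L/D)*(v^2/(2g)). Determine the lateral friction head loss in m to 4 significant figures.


Q = 28*1.137/(3600*1000) = 8.84333e-06 m^3/s
A = pi*(12.91e-3/2)^2 = 1.30901e-04 m^2, so v = Q/A = 0.0675575 m/s
hf = 0.3554*0.02*(68/0.01291)*(0.0675575^2/(2*9.81)) = 0.008709 m
Therefore the lateral friction head loss = 0.008709 m.


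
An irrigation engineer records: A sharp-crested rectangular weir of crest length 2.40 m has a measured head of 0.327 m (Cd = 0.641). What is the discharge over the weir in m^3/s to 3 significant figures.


Approach: apply the rectangular weir equation, Q = (2/3)*Cd*L*sqrt(2g)*H^1.5.
Q = (2/3)*0.641*2.40*sqrt(2*9.81)*0.327^1.5 = 0.849 m^3/s
Therefore the discharge over the weir = 0.849 m^3/s.


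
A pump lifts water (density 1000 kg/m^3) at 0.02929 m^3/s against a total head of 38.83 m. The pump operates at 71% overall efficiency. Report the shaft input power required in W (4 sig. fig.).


Approach: apply hydraulic power then efficiency conversion, P = rho*g*Q*H; P_in = P/eta.
Step 1 — hydraulic power (P = rho*g*Q*H):
  P = 1000 * 9.81 * 0.02929 * 38.83 = 11157.2 W
Step 2 — input power: P_in = P/eta = 11157.2 / 0.71 = 15710 W
Therefore the shaft input power required = 15710 W.


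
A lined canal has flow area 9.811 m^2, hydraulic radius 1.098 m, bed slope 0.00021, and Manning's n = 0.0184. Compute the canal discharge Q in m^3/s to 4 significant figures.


Approach: apply Manning's equation, Q = (1/n)*A*R^(2/3)*S^(1/2).
Q = (1/0.0184) * 9.811 * 1.098^(2/3) * 0.00021^(1/2) = 8.224 m^3/s
Therefore the canal discharge Q = 8.224 m^3/s.


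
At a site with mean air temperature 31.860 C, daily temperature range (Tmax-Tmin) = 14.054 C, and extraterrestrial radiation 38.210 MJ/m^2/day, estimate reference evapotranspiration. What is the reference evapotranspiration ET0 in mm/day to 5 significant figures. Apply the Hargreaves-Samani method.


Approach: apply the Hargreaves-Samani method, ET0 = 0.0023*(Tmean+17.8)*sqrt(Tmax-Tmin)*0.408*Ra.
ET0 = 0.0023*(31.860+17.8)*sqrt(14.054)*0.408*38.210 = 6.6753 mm/day
Therefore the reference evapotranspiration ET0 = 6.6753 mm/day.


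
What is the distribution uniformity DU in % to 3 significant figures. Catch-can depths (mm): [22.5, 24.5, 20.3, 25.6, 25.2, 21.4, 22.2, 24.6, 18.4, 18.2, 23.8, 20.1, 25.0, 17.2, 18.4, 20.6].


Approach: apply the low-quarter distribution uniformity, DU = (mean of lowest quarter of readings / overall mean)*100.
sorted lowest 4 of 16: [17.2, 18.2, 18.4, 18.4] -> mean = 18.050 mm
overall mean = 21.750 mm
DU = (18.050/21.750)*100 = 83.0 %
Therefore the distribution uniformity DU = 83.0 %.


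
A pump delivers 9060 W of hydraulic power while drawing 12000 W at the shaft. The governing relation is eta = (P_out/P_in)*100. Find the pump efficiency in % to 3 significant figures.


eta = (9060 / 12000) * 100 = 75.5 %
Therefore the pump efficiency = 75.5 %.


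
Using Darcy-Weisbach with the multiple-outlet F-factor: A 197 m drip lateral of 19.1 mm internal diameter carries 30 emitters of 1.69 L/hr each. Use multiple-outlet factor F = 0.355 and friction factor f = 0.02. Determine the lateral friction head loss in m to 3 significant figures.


Approach: apply Darcy-Weisbach with the multiple-outlet F-factor, Q = n*q/(3600*1000) m^3/s; v = Q/A; hf = F*f*(L/D)*(v^2/(2g)).
Q = 30*1.69/(3600*1000) = 1.4083e-05 m^3/s
A = pi*(19.1e-3/2)^2 = 2.8652e-04 m^2, so v = Q/A = 0.049153 m/s
hf = 0.355*0.02*(197/0.0191)*(0.049153^2/(2*9.81)) = 0.00902 m
Therefore the lateral friction head loss = 0.00902 m.


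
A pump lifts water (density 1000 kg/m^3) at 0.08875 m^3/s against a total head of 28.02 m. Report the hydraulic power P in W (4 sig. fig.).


Approach: apply the hydraulic power relation, P = rho*g*Q*H.
P = 1000 * 9.81 * 0.08875 * 28.02 = 24400 W
Therefore the hydraulic power P = 24400 W.


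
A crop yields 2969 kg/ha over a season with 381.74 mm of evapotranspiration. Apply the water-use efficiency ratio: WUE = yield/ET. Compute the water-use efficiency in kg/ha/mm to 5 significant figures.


WUE = 2969 / 381.74 = 7.7775 kg/ha/mm
Therefore the water-use efficiency = 7.7775 kg/ha/mm.


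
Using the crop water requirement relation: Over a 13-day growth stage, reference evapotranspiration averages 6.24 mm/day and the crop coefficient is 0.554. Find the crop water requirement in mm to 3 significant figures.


Approach: apply the crop water requirement relation, CWR = ET0 * Kc * days.
CWR = 6.24 * 0.554 * 13 = 44.9 mm
Therefore the crop water requirement = 44.9 mm.


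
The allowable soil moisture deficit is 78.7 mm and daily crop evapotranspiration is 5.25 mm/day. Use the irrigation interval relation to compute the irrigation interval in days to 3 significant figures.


Approach: apply the irrigation interval relation, interval = SMD / ETc.
interval = 78.7 / 5.25 = 15.0 days
Therefore the irrigation interval = 15.0 days.


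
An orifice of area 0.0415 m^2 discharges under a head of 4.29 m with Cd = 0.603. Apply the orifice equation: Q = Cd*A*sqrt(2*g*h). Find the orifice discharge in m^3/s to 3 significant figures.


Q = 0.603 * 0.0415 * sqrt(2*9.81*4.29) = 0.230 m^3/s
Therefore the orifice discharge = 0.230 m^3/s.


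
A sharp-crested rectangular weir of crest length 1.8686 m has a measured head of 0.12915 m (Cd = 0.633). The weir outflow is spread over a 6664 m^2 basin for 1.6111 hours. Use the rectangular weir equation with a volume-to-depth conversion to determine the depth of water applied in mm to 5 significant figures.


Approach: apply the rectangular weir equation with a volume-to-depth conversion, Q = (2/3)*Cd*L*sqrt(2g)*H^1.5; d = Q*t/A * 1000.
Step 1 — weir discharge:
  Q = (2/3)*0.633*1.8686*sqrt(2*9.81)*0.12915^1.5 = 0.1621138 m^3/s
Step 2 — volume: V = 0.1621138 * 1.6111*3600 = 940.2534 m^3
Step 3 — depth: d = V/A * 1000 = 940.2534/6664 * 1000 = 141.09 mm
Therefore the depth of water applied = 141.09 mm.


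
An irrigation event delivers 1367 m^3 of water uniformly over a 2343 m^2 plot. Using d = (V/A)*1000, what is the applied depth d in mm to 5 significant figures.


d = (1367 / 2343) * 1000 = 583.44 mm
Therefore the applied depth d = 583.44 mm.


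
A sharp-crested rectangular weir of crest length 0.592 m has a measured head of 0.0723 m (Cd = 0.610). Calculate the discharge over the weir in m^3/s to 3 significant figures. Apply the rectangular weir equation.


Approach: apply the rectangular weir equation, Q = (2/3)*Cd*L*sqrt(2g)*H^1.5.
Q = (2/3)*0.610*0.592*sqrt(2*9.81)*0.0723^1.5 = 0.0207 m^3/s
Therefore the discharge over the weir = 0.0207 m^3/s.


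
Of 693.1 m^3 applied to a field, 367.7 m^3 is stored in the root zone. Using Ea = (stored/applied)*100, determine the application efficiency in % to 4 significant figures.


Ea = (367.7/693.1)*100 = 53.05 %
Therefore the application efficiency = 53.05 %.


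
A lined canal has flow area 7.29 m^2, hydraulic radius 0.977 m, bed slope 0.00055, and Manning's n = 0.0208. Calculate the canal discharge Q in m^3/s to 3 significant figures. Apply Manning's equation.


Approach: apply Manning's equation, Q = (1/n)*A*R^(2/3)*S^(1/2).
Q = (1/0.0208) * 7.29 * 0.977^(2/3) * 0.00055^(1/2) = 8.09 m^3/s
Therefore the canal discharge Q = 8.09 m^3/s.


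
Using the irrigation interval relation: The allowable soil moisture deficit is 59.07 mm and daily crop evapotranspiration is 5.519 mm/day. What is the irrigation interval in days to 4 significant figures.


Approach: apply the irrigation interval relation, interval = SMD / ETc.
interval = 59.07 / 5.519 = 10.70 days
Therefore the irrigation interval = 10.70 days.


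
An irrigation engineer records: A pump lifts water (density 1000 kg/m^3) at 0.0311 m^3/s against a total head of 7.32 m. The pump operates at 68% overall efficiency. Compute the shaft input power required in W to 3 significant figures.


Approach: apply hydraulic power then efficiency conversion, P = rho*g*Q*H; P_in = P/eta.
Step 1 — hydraulic power (P = rho*g*Q*H):
  P = 1000 * 9.81 * 0.0311 * 7.32 = 2233.3 W
Step 2 — input power: P_in = P/eta = 2233.3 / 0.68 = 3280 W
Therefore the shaft input power required = 3280 W.


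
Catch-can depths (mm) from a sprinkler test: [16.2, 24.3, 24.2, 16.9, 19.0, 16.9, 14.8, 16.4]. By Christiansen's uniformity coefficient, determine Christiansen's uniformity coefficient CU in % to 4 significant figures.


Approach: apply Christiansen's uniformity coefficient, CU = (1 - mean_abs_deviation/mean)*100.
mean = 18.5875 mm
mean |d_i - mean| = 2.93438 mm
CU = (1 - 2.93438/18.5875)*100 = 84.21 %
Therefore Christiansen's uniformity coefficient CU = 84.21 %.


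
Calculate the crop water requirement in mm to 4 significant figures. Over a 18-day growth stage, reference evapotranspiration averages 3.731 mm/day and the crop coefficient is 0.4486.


Approach: apply the crop water requirement relation, CWR = ET0 * Kc * days.
CWR = 3.731 * 0.4486 * 18 = 30.13 mm
Therefore the crop water requirement = 30.13 mm.


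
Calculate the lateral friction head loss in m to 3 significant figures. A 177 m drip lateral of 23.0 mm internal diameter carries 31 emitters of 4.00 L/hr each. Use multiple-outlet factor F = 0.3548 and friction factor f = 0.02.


Approach: apply Darcy-Weisbach with the multiple-outlet F-factor, Q = n*q/(3600*1000) m^3/s; v = Q/A; hf = F*f*(L/D)*(v^2/(2g)).
Q = 31*4.00/(3600*1000) = 3.4444e-05 m^3/s
A = pi*(23.0e-3/2)^2 = 4.1548e-04 m^2, so v = Q/A = 0.082904 m/s
hf = 0.3548*0.02*(177/0.0230)*(0.082904^2/(2*9.81)) = 0.0191 m
Therefore the lateral friction head loss = 0.0191 m.


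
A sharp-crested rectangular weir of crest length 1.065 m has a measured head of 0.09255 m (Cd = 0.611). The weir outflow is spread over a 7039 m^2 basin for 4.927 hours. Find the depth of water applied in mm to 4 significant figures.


Approach: apply the rectangular weir equation with a volume-to-depth conversion, Q = (2/3)*Cd*L*sqrt(2g)*H^1.5; d = Q*t/A * 1000.
Step 1 — weir discharge:
  Q = (2/3)*0.611*1.065*sqrt(2*9.81)*0.09255^1.5 = 0.0541020 m^3/s
Step 2 — volume: V = 0.0541020 * 4.927*3600 = 959.619 m^3
Step 3 — depth: d = V/A * 1000 = 959.619/7039 * 1000 = 136.3 mm
Therefore the depth of water applied = 136.3 mm.


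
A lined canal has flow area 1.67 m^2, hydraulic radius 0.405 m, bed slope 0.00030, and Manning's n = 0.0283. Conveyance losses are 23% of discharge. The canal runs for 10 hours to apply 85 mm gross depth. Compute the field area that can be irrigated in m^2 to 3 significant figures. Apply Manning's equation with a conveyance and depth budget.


Approach: apply Manning's equation with a conveyance and depth budget, Q = (1/n)*A*R^(2/3)*S^(1/2); Q_field = Q*(1-loss); Area = Q_field*t/(d/1000).
Step 1 — canal discharge (Manning's equation):
  Q = (1/0.0283) * 1.67 * 0.405^(2/3) * 0.00030^(1/2) = 0.55949 m^3/s
Step 2 — delivered flow: Q_field = 0.55949*(1 - 23/100) = 0.43081 m^3/s
Step 3 — volume delivered: V = 0.43081 * 10*3600 = 15509 m^3
Step 4 — area served: A = V / (depth/1000) = 15509 / 0.085 = 182000 m^2
Therefore the field area that can be irrigated = 182000 m^2.


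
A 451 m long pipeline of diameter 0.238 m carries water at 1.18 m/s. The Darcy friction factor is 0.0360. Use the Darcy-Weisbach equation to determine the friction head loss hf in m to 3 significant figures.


Approach: apply the Darcy-Weisbach equation, hf = f*(L/D)*(v^2/(2g)).
hf = 0.0360 * (451/0.238) * (1.18^2 / (2*9.81))
hf = 4.84 m
Therefore the friction head loss hf = 4.84 m.


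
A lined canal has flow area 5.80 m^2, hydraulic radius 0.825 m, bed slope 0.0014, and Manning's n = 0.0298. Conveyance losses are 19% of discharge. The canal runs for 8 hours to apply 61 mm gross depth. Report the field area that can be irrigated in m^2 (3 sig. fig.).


Approach: apply Manning's equation with a conveyance and depth budget, Q = (1/n)*A*R^(2/3)*S^(1/2); Q_field = Q*(1-loss); Area = Q_field*t/(d/1000).
Step 1 — canal discharge (Manning's equation):
  Q = (1/0.0298) * 5.80 * 0.825^(2/3) * 0.0014^(1/2) = 6.4059 m^3/s
Step 2 — delivered flow: Q_field = 6.4059*(1 - 19/100) = 5.1888 m^3/s
Step 3 — volume delivered: V = 5.1888 * 8*3600 = 149440 m^3
Step 4 — area served: A = V / (depth/1000) = 149440 / 0.061 = 2450000 m^2
Therefore the field area that can be irrigated = 2450000 m^2.


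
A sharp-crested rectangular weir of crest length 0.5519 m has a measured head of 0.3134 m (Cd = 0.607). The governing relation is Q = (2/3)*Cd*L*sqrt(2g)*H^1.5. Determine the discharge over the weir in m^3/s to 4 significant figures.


Q = (2/3)*0.607*0.5519*sqrt(2*9.81)*0.3134^1.5 = 0.1736 m^3/s
Therefore the discharge over the weir = 0.1736 m^3/s.


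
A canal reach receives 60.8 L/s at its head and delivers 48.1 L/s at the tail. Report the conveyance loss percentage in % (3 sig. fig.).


Approach: apply the conveyance loss ratio, loss% = ((Q_head - Q_tail)/Q_head)*100.
loss = ((60.8 - 48.1)/60.8)*100 = 20.9 %
Therefore the conveyance loss percentage = 20.9 %.


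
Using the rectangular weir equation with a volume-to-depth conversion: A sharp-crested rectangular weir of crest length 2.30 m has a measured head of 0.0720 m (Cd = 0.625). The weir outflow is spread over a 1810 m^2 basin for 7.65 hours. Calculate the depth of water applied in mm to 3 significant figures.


Approach: apply the rectangular weir equation with a volume-to-depth conversion, Q = (2/3)*Cd*L*sqrt(2g)*H^1.5; d = Q*t/A * 1000.
Step 1 — weir discharge:
  Q = (2/3)*0.625*2.30*sqrt(2*9.81)*0.0720^1.5 = 0.082010 m^3/s
Step 2 — volume: V = 0.082010 * 7.65*3600 = 2258.5 m^3
Step 3 — depth: d = V/A * 1000 = 2258.5/1810 * 1000 = 1250 mm
Therefore the depth of water applied = 1250 mm.


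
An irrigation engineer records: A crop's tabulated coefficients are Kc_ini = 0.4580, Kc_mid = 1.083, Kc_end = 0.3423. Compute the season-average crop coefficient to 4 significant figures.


Approach: apply a simple seasonal average, Kc_avg = (Kc_ini + Kc_mid + Kc_end)/3.
Kc_avg = (0.4580 + 1.083 + 0.3423)/3 = 0.6278
Therefore the season-average crop coefficient = 0.6278.


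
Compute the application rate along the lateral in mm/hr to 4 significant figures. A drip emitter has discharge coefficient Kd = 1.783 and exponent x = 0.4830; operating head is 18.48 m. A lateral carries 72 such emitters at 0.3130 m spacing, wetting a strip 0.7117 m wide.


Approach: apply the emitter equation with a lateral mass balance, q = Kd*h^x; Q = n*q; rate = Q/(n*spacing*width).
Step 1 — single emitter flow (q = Kd*h^x):
  q = 1.783 * 18.48^0.4830 = 7.29404 L/hr
Step 2 — total lateral flow: Q = 72 * 7.29404 = 525.171 L/hr
Step 3 — wetted area: A = 72 * 0.3130 * 0.7117 = 16.0389 m^2
Step 4 — application rate: Q/A = 525.171/16.0389 = 32.74 mm/hr
Therefore the application rate along the lateral = 32.74 mm/hr.


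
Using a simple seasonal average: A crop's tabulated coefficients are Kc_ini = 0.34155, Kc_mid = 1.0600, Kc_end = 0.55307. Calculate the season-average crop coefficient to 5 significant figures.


Approach: apply a simple seasonal average, Kc_avg = (Kc_ini + Kc_mid + Kc_end)/3.
Kc_avg = (0.34155 + 1.0600 + 0.55307)/3 = 0.65154
Therefore the season-average crop coefficient = 0.65154.


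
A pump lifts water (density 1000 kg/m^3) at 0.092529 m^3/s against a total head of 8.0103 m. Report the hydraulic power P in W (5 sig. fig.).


Approach: apply the hydraulic power relation, P = rho*g*Q*H.
P = 1000 * 9.81 * 0.092529 * 8.0103 = 7271.0 W
Therefore the hydraulic power P = 7271.0 W.


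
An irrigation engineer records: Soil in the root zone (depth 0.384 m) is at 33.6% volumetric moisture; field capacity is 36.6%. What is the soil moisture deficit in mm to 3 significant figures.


Approach: apply the soil moisture deficit relation, SMD = (FC - theta)/100 * depth * 1000.
SMD = (36.6 - 33.6)/100 * 0.384 * 1000 = 11.5 mm
Therefore the soil moisture deficit = 11.5 mm.


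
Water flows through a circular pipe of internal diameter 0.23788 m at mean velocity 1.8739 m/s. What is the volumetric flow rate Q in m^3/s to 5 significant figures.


Approach: apply the continuity equation for pipe flow, Q = A * v with A = pi*(D/2)^2.
A = pi*(0.23788/2)^2 = 0.04444324 m^2
Q = 0.04444324 * 1.8739 = 0.083282 m^3/s
Therefore the volumetric flow rate Q = 0.083282 m^3/s.


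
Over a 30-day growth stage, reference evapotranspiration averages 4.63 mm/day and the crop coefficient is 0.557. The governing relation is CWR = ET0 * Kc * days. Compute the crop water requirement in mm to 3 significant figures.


CWR = 4.63 * 0.557 * 30 = 77.4 mm
Therefore the crop water requirement = 77.4 mm.


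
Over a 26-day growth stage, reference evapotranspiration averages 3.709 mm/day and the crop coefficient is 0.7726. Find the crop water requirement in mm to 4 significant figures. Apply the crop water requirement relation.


Approach: apply the crop water requirement relation, CWR = ET0 * Kc * days.
CWR = 3.709 * 0.7726 * 26 = 74.50 mm
Therefore the crop water requirement = 74.50 mm.


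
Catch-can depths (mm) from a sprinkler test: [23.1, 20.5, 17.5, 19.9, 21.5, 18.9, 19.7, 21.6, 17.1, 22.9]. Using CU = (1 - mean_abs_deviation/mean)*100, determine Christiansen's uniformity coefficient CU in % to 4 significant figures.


mean = 20.2700 mm
mean |d_i - mean| = 1.65000 mm
CU = (1 - 1.65000/20.2700)*100 = 91.86 %
Therefore Christiansen's uniformity coefficient CU = 91.86 %.


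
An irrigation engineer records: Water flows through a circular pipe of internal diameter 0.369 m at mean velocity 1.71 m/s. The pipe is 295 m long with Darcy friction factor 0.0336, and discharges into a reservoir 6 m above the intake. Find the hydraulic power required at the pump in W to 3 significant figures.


Approach: apply continuity + Darcy-Weisbach + hydraulic power, Q = A*v; hf = f*(L/D)*(v^2/(2g)); H = static + hf; P = rho*g*Q*H.
Step 1 — flow rate (continuity, Q = A*v):
  A = pi*(0.369/2)^2 = 0.10694 m^2
  Q = 0.10694 * 1.71 = 0.18287 m^3/s
Step 2 — friction head loss (Darcy-Weisbach):
  hf = 0.0336 * (295/0.369) * (1.71^2 / (2*9.81))
  hf = 4.0034 m
Step 3 — total head: H = 6 + 4.0034 = 10.003 m
Step 4 — hydraulic power (P = rho*g*Q*H):
  P = 1000 * 9.81 * 0.18287 * 10.003 = 17900 W
Therefore the hydraulic power required at the pump = 17900 W.


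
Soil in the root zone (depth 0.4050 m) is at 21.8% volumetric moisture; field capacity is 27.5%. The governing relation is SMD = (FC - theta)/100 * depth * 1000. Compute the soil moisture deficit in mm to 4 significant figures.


SMD = (27.5 - 21.8)/100 * 0.4050 * 1000 = 23.08 mm
Therefore the soil moisture deficit = 23.08 mm.


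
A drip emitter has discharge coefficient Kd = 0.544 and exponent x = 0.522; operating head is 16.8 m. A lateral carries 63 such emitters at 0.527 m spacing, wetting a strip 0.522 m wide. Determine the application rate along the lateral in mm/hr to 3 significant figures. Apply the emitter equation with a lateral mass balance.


Approach: apply the emitter equation with a lateral mass balance, q = Kd*h^x; Q = n*q; rate = Q/(n*spacing*width).
Step 1 — single emitter flow (q = Kd*h^x):
  q = 0.544 * 16.8^0.522 = 2.3725 L/hr
Step 2 — total lateral flow: Q = 63 * 2.3725 = 149.47 L/hr
Step 3 — wetted area: A = 63 * 0.527 * 0.522 = 17.331 m^2
Step 4 — application rate: Q/A = 149.47/17.331 = 8.62 mm/hr
Therefore the application rate along the lateral = 8.62 mm/hr.


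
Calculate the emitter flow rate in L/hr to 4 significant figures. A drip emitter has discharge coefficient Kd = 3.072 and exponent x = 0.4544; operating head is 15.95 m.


Approach: apply the emitter characteristic equation, q = Kd * h^x.
q = 3.072 * 15.95^0.4544 = 10.81 L/hr
Therefore the emitter flow rate = 10.81 L/hr.


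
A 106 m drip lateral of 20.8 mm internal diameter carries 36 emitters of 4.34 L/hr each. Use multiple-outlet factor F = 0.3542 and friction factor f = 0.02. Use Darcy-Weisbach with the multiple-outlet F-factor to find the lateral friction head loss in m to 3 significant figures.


Approach: apply Darcy-Weisbach with the multiple-outlet F-factor, Q = n*q/(3600*1000) m^3/s; v = Q/A; hf = F*f*(L/D)*(v^2/(2g)).
Q = 36*4.34/(3600*1000) = 4.3400e-05 m^3/s
A = pi*(20.8e-3/2)^2 = 3.3979e-04 m^2, so v = Q/A = 0.12772 m/s
hf = 0.3542*0.02*(106/0.0208)*(0.12772^2/(2*9.81)) = 0.0300 m
Therefore the lateral friction head loss = 0.0300 m.


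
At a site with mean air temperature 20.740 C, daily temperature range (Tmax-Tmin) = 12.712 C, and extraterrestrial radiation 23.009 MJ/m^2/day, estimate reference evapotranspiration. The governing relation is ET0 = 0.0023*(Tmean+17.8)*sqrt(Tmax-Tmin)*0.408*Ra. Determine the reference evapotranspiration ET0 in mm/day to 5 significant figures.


ET0 = 0.0023*(20.740+17.8)*sqrt(12.712)*0.408*23.009 = 2.9669 mm/day
Therefore the reference evapotranspiration ET0 = 2.9669 mm/day.


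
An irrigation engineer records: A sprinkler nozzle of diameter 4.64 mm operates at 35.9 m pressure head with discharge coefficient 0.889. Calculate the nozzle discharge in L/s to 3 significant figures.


Approach: apply the orifice equation, Q = Cd*A*sqrt(2*g*h), A = pi*(d/2)^2.
A = pi*(4.64e-3/2)^2 = 1.6909e-05 m^2
Q = 0.889 * 1.6909e-05 * sqrt(2*9.81*35.9) * 1000 = 0.399 L/s
Therefore the nozzle discharge = 0.399 L/s.


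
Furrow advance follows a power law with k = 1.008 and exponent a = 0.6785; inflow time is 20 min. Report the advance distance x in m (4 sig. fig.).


Approach: apply the power-law advance function, x = k*t^a.
x = 1.008 * 20^0.6785 = 7.695 m
Therefore the advance distance x = 7.695 m.


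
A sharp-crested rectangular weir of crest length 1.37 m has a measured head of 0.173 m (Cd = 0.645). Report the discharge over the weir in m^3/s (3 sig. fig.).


Approach: apply the rectangular weir equation, Q = (2/3)*Cd*L*sqrt(2g)*H^1.5.
Q = (2/3)*0.645*1.37*sqrt(2*9.81)*0.173^1.5 = 0.188 m^3/s
Therefore the discharge over the weir = 0.188 m^3/s.


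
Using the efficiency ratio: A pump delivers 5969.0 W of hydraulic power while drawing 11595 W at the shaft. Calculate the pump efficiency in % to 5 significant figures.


Approach: apply the efficiency ratio, eta = (P_out/P_in)*100.
eta = (5969.0 / 11595) * 100 = 51.479 %
Therefore the pump efficiency = 51.479 %.


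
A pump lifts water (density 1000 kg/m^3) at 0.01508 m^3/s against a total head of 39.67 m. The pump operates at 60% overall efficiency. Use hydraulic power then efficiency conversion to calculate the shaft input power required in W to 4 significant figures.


Approach: apply hydraulic power then efficiency conversion, P = rho*g*Q*H; P_in = P/eta.
Step 1 — hydraulic power (P = rho*g*Q*H):
  P = 1000 * 9.81 * 0.01508 * 39.67 = 5868.57 W
Step 2 — input power: P_in = P/eta = 5868.57 / 0.6 = 9781 W
Therefore the shaft input power required = 9781 W.


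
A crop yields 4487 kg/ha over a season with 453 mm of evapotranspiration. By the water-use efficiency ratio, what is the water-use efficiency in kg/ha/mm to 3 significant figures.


Approach: apply the water-use efficiency ratio, WUE = yield/ET.
WUE = 4487 / 453 = 9.91 kg/ha/mm
Therefore the water-use efficiency = 9.91 kg/ha/mm.


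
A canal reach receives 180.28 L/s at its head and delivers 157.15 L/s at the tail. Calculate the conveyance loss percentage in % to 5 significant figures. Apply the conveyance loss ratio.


Approach: apply the conveyance loss ratio, loss% = ((Q_head - Q_tail)/Q_head)*100.
loss = ((180.28 - 157.15)/180.28)*100 = 12.830 %
Therefore the conveyance loss percentage = 12.830 %.


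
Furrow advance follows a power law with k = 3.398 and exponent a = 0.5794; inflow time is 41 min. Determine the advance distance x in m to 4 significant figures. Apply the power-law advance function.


Approach: apply the power-law advance function, x = k*t^a.
x = 3.398 * 41^0.5794 = 29.22 m
Therefore the advance distance x = 29.22 m.


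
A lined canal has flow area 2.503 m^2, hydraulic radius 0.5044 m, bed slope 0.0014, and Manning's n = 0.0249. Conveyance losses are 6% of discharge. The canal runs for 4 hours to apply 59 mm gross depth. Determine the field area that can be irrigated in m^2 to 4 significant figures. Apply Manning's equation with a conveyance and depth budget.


Approach: apply Manning's equation with a conveyance and depth budget, Q = (1/n)*A*R^(2/3)*S^(1/2); Q_field = Q*(1-loss); Area = Q_field*t/(d/1000).
Step 1 — canal discharge (Manning's equation):
  Q = (1/0.0249) * 2.503 * 0.5044^(2/3) * 0.0014^(1/2) = 2.38328 m^3/s
Step 2 — delivered flow: Q_field = 2.38328*(1 - 6/100) = 2.24029 m^3/s
Step 3 — volume delivered: V = 2.24029 * 4*3600 = 32260.1 m^3
Step 4 — area served: A = V / (depth/1000) = 32260.1 / 0.059 = 546800 m^2
Therefore the field area that can be irrigated = 546800 m^2.


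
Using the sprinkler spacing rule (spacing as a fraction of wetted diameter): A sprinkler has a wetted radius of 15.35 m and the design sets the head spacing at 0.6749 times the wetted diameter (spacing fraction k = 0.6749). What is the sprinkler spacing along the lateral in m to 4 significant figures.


Approach: apply the sprinkler spacing rule (spacing as a fraction of wetted diameter), S = k*(2*R).
S = 0.6749 * (2 * 15.35) = 20.72 m
Therefore the sprinkler spacing along the lateral = 20.72 m.


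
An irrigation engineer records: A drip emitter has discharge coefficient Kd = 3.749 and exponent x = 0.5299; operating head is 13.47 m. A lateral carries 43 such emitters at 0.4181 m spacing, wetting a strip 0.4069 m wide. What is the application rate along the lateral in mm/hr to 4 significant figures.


Approach: apply the emitter equation with a lateral mass balance, q = Kd*h^x; Q = n*q; rate = Q/(n*spacing*width).
Step 1 — single emitter flow (q = Kd*h^x):
  q = 3.749 * 13.47^0.5299 = 14.8719 L/hr
Step 2 — total lateral flow: Q = 43 * 14.8719 = 639.493 L/hr
Step 3 — wetted area: A = 43 * 0.4181 * 0.4069 = 7.31537 m^2
Step 4 — application rate: Q/A = 639.493/7.31537 = 87.42 mm/hr
Therefore the application rate along the lateral = 87.42 mm/hr.


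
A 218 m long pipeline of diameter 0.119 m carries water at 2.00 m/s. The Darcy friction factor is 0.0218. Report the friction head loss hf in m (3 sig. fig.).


Approach: apply the Darcy-Weisbach equation, hf = f*(L/D)*(v^2/(2g)).
hf = 0.0218 * (218/0.119) * (2.00^2 / (2*9.81))
hf = 8.14 m
Therefore the friction head loss hf = 8.14 m.


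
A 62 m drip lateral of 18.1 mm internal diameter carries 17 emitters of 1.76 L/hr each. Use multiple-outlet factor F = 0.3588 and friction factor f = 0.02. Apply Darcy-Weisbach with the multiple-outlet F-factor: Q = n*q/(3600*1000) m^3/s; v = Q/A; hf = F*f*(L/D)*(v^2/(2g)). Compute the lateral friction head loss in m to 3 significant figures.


Q = 17*1.76/(3600*1000) = 8.3111e-06 m^3/s
A = pi*(18.1e-3/2)^2 = 2.5730e-04 m^2, so v = Q/A = 0.032301 m/s
hf = 0.3588*0.02*(62/0.0181)*(0.032301^2/(2*9.81)) = 0.00131 m
Therefore the lateral friction head loss = 0.00131 m.


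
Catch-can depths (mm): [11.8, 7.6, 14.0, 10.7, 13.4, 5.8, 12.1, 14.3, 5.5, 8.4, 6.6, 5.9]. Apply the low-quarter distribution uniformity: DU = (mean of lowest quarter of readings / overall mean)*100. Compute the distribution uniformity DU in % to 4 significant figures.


sorted lowest 3 of 12: [5.5, 5.8, 5.9] -> mean = 5.73333 mm
overall mean = 9.67500 mm
DU = (5.73333/9.67500)*100 = 59.26 %
Therefore the distribution uniformity DU = 59.26 %.


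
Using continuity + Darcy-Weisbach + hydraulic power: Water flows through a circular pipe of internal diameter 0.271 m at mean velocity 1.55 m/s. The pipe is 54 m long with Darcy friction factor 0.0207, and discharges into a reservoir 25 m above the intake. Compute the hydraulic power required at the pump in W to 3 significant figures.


Approach: apply continuity + Darcy-Weisbach + hydraulic power, Q = A*v; hf = f*(L/D)*(v^2/(2g)); H = static + hf; P = rho*g*Q*H.
Step 1 — flow rate (continuity, Q = A*v):
  A = pi*(0.271/2)^2 = 0.057680 m^2
  Q = 0.057680 * 1.55 = 0.089405 m^3/s
Step 2 — friction head loss (Darcy-Weisbach):
  hf = 0.0207 * (54/0.271) * (1.55^2 / (2*9.81))
  hf = 0.50508 m
Step 3 — total head: H = 25 + 0.50508 = 25.505 m
Step 4 — hydraulic power (P = rho*g*Q*H):
  P = 1000 * 9.81 * 0.089405 * 25.505 = 22400 W
Therefore the hydraulic power required at the pump = 22400 W.


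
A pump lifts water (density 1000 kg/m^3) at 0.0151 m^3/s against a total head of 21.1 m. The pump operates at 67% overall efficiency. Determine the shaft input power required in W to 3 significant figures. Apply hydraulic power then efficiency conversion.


Approach: apply hydraulic power then efficiency conversion, P = rho*g*Q*H; P_in = P/eta.
Step 1 — hydraulic power (P = rho*g*Q*H):
  P = 1000 * 9.81 * 0.0151 * 21.1 = 3125.6 W
Step 2 — input power: P_in = P/eta = 3125.6 / 0.67 = 4670 W
Therefore the shaft input power required = 4670 W.


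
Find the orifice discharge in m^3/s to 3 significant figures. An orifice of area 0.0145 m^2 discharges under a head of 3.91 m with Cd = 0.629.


Approach: apply the orifice equation, Q = Cd*A*sqrt(2*g*h).
Q = 0.629 * 0.0145 * sqrt(2*9.81*3.91) = 0.0799 m^3/s
Therefore the orifice discharge = 0.0799 m^3/s.


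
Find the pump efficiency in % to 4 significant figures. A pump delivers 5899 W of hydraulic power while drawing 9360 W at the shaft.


Approach: apply the efficiency ratio, eta = (P_out/P_in)*100.
eta = (5899 / 9360) * 100 = 63.02 %
Therefore the pump efficiency = 63.02 %.


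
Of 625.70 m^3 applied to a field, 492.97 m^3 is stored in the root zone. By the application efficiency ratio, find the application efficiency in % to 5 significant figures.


Approach: apply the application efficiency ratio, Ea = (stored/applied)*100.
Ea = (492.97/625.70)*100 = 78.787 %
Therefore the application efficiency = 78.787 %.


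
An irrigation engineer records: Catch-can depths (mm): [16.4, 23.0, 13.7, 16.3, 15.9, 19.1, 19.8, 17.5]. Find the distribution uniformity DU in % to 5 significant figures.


Approach: apply the low-quarter distribution uniformity, DU = (mean of lowest quarter of readings / overall mean)*100.
sorted lowest 2 of 8: [13.7, 15.9] -> mean = 14.80000 mm
overall mean = 17.71250 mm
DU = (14.80000/17.71250)*100 = 83.557 %
Therefore the distribution uniformity DU = 83.557 %.


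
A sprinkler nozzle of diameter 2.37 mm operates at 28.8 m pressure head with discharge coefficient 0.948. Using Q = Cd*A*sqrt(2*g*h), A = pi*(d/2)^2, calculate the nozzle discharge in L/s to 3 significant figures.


A = pi*(2.37e-3/2)^2 = 4.4115e-06 m^2
Q = 0.948 * 4.4115e-06 * sqrt(2*9.81*28.8) * 1000 = 0.0994 L/s
Therefore the nozzle discharge = 0.0994 L/s.


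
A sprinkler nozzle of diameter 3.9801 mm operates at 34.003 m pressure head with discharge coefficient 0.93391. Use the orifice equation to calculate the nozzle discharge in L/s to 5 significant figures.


Approach: apply the orifice equation, Q = Cd*A*sqrt(2*g*h), A = pi*(d/2)^2.
A = pi*(3.9801e-3/2)^2 = 1.244165e-05 m^2
Q = 0.93391 * 1.244165e-05 * sqrt(2*9.81*34.003) * 1000 = 0.30012 L/s
Therefore the nozzle discharge = 0.30012 L/s.


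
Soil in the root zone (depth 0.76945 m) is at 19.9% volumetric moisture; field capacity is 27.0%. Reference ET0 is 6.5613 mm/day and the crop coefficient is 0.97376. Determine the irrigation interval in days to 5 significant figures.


Approach: apply soil-water budget scheduling, SMD = (FC-theta)/100*depth*1000; ETc = ET0*Kc; interval = SMD/ETc.
Step 1 — soil moisture deficit:
  SMD = (27.0 - 19.9)/100 * 0.76945 * 1000 = 54.63095 mm
Step 2 — daily crop ET (ETc = ET0*Kc):
  ETc = 6.5613 * 0.97376 = 6.389131 mm/day
Step 3 — irrigation interval (SMD/ETc):
  interval = 54.63095 / 6.389131 = 8.5506 days
Therefore the irrigation interval = 8.5506 days.


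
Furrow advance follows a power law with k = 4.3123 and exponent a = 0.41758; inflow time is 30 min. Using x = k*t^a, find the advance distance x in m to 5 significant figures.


x = 4.3123 * 30^0.41758 = 17.845 m
Therefore the advance distance x = 17.845 m.


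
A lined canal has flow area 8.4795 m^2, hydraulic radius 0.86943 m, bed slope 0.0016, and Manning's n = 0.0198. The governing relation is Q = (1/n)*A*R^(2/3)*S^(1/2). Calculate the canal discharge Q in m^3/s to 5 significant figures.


Q = (1/0.0198) * 8.4795 * 0.86943^(2/3) * 0.0016^(1/2) = 15.605 m^3/s
Therefore the canal discharge Q = 15.605 m^3/s.


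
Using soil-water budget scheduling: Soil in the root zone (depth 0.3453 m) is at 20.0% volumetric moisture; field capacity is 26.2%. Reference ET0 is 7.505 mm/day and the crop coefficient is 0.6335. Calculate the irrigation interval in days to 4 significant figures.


Approach: apply soil-water budget scheduling, SMD = (FC-theta)/100*depth*1000; ETc = ET0*Kc; interval = SMD/ETc.
Step 1 — soil moisture deficit:
  SMD = (26.2 - 20.0)/100 * 0.3453 * 1000 = 21.4086 mm
Step 2 — daily crop ET (ETc = ET0*Kc):
  ETc = 7.505 * 0.6335 = 4.75442 mm/day
Step 3 — irrigation interval (SMD/ETc):
  interval = 21.4086 / 4.75442 = 4.503 days
Therefore the irrigation interval = 4.503 days.


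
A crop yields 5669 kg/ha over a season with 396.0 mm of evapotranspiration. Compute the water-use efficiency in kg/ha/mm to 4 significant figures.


Approach: apply the water-use efficiency ratio, WUE = yield/ET.
WUE = 5669 / 396.0 = 14.32 kg/ha/mm
Therefore the water-use efficiency = 14.32 kg/ha/mm.


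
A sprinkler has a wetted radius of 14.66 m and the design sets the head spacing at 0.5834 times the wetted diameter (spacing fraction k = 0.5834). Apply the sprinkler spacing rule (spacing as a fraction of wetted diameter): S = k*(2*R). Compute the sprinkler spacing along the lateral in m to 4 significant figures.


S = 0.5834 * (2 * 14.66) = 17.11 m
Therefore the sprinkler spacing along the lateral = 17.11 m.


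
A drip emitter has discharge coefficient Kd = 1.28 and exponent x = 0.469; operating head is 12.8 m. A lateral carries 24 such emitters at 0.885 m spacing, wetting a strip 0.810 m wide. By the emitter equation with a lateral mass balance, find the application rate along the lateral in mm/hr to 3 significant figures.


Approach: apply the emitter equation with a lateral mass balance, q = Kd*h^x; Q = n*q; rate = Q/(n*spacing*width).
Step 1 — single emitter flow (q = Kd*h^x):
  q = 1.28 * 12.8^0.469 = 4.2315 L/hr
Step 2 — total lateral flow: Q = 24 * 4.2315 = 101.56 L/hr
Step 3 — wetted area: A = 24 * 0.885 * 0.810 = 17.204 m^2
Step 4 — application rate: Q/A = 101.56/17.204 = 5.90 mm/hr
Therefore the application rate along the lateral = 5.90 mm/hr.
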